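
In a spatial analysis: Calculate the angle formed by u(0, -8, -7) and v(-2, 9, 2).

u·v = 0·(-2) + (-8)·9 + (-7)·2 = 0 - 72 - 14 = -86
|u| = √(0² + (-8)² + (-7)²) = √113 ≈ 10.63
|v| = √((-2)² + 9² + 2²) = √89 ≈ 9.434
cos θ = (u·v)/(|u||v|) = -86/(10.63·9.434) ≈ -0.8576
θ = arccos(-0.8576) ≈ 149°

149°


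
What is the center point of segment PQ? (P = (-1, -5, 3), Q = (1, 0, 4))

M = ((x₁+x₂)/2, (y₁+y₂)/2, (z₁+z₂)/2)
  = ((-1 + 1)/2, (-5 + 0)/2, (3 + 4)/2)
  = (0/2, -5/2, 7/2)
  = (0, -2.5, 3.5)

(0, -2.5, 3.5)


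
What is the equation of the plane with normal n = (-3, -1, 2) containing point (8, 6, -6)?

The plane through P with normal n = (a, b, c) satisfies n·(r - P) = 0,
i.e. ax + by + cz = a·x₀ + b·y₀ + c·z₀.
d = (-3)·8 + (-1)·6 + 2·(-6)
  = -24 - 6 - 12
  = -42
Equation: -3x - y + 2z = -42

-3x - y + 2z = -42


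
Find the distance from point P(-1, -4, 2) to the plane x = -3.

distance = |a·x₀ + b·y₀ + c·z₀ - d| / √(a² + b² + c²)
  = |1·(-1) + 0·(-4) + 0·2 - (-3)| / √(1² + 0² + 0²)
  = |-1 + 0 + 0 + 3| / √(1 + 0 + 0)
  = |2| / √1
  = 2 / 1
  ≈ 2

2


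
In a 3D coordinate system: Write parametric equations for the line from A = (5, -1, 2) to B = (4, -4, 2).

Direction vector d = B - A = (4 - 5, -4 + 1, 2 - 2) = (-1, -3, 0)
Parametric form r = A + t·d:
x = 5 - t, y = -1 - 3t, z = 2

x = 5 - t, y = -1 - 3t, z = 2


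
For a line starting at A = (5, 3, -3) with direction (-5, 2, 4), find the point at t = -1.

P(t) = A + t·d
  = (5 + (-5)·(-1), 3 + 2·(-1), -3 + 4·(-1))
  = (5 + 5, 3 - 2, -3 - 4)
  = (10, 1, -7)

(10, 1, -7)


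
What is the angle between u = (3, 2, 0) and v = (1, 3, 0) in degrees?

u·v = 3·1 + 2·3 + 0·0 = 3 + 6 + 0 = 9
|u| = √(3² + 2² + 0²) = √13 ≈ 3.606
|v| = √(1² + 3² + 0²) = √10 ≈ 3.162
cos θ = (u·v)/(|u||v|) = 9/(3.606·3.162) ≈ 0.7894
θ = arccos(0.7894) ≈ 37.87°

37.87°


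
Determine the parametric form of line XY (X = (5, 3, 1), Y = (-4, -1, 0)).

Direction vector d = Y - X = (-4 - 5, -1 - 3, 0 - 1) = (-9, -4, -1)
Parametric form r = X + t·d:
x = 5 - 9t, y = 3 - 4t, z = 1 - t

x = 5 - 9t, y = 3 - 4t, z = 1 - t


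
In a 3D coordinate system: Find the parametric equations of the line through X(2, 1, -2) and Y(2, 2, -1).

Direction vector d = Y - X = (2 - 2, 2 - 1, -1 + 2) = (0, 1, 1)
Parametric form r = X + t·d:
x = 2, y = 1 + t, z = -2 + t

x = 2, y = 1 + t, z = -2 + t


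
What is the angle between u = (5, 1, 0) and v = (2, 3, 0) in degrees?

u·v = 5·2 + 1·3 + 0·0 = 10 + 3 + 0 = 13
|u| = √(5² + 1² + 0²) = √26 ≈ 5.099
|v| = √(2² + 3² + 0²) = √13 ≈ 3.606
cos θ = (u·v)/(|u||v|) = 13/(5.099·3.606) ≈ 0.7071
θ = arccos(0.7071) ≈ 45°

45°


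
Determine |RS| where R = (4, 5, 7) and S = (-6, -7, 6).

d = √[(x₂-x₁)² + (y₂-y₁)² + (z₂-z₁)²]
  = √[(-10)² + (-12)² + (-1)²]
  = √[100 + 144 + 1]
  = √245
  ≈ 15.65

15.65


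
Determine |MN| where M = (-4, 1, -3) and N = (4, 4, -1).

d = √[(x₂-x₁)² + (y₂-y₁)² + (z₂-z₁)²]
  = √[8² + 3² + 2²]
  = √[64 + 9 + 4]
  = √77
  ≈ 8.775

8.775


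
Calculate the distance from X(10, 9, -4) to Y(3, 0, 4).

d = √[(x₂-x₁)² + (y₂-y₁)² + (z₂-z₁)²]
  = √[(-7)² + (-9)² + 8²]
  = √[49 + 81 + 64]
  = √194
  ≈ 13.93

13.93


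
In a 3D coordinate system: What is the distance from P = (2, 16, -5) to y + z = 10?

distance = |a·x₀ + b·y₀ + c·z₀ - d| / √(a² + b² + c²)
  = |0·2 + 1·16 + 1·(-5) - 10| / √(0² + 1² + 1²)
  = |0 + 16 - 5 - 10| / √(0 + 1 + 1)
  = |1| / √2
  = 1 / 1.414
  ≈ 0.7071

0.7071


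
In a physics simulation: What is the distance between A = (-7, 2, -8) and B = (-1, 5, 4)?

d = √[(x₂-x₁)² + (y₂-y₁)² + (z₂-z₁)²]
  = √[6² + 3² + 12²]
  = √[36 + 9 + 144]
  = √189
  ≈ 13.75

13.75


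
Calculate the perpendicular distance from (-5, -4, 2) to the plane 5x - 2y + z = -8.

distance = |a·x₀ + b·y₀ + c·z₀ - d| / √(a² + b² + c²)
  = |5·(-5) + (-2)·(-4) + 1·2 - (-8)| / √(5² + (-2)² + 1²)
  = |-25 + 8 + 2 + 8| / √(25 + 4 + 1)
  = |-7| / √30
  = 7 / 5.477
  ≈ 1.278

1.278


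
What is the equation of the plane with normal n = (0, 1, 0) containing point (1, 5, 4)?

The plane through P with normal n = (a, b, c) satisfies n·(r - P) = 0,
i.e. ax + by + cz = a·x₀ + b·y₀ + c·z₀.
d = 0·1 + 1·5 + 0·4
  = 0 + 5 + 0
  = 5
Equation: y = 5

y = 5


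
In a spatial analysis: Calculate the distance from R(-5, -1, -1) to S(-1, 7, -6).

d = √[(x₂-x₁)² + (y₂-y₁)² + (z₂-z₁)²]
  = √[4² + 8² + (-5)²]
  = √[16 + 64 + 25]
  = √105
  ≈ 10.25

10.25


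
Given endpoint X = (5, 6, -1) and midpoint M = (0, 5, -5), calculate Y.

Y = 2M - X
  = (2·0 - 5, 2·5 - 6, 2·(-5) - (-1))
  = (0 - 5, 10 - 6, -10 + 1)
  = (-5, 4, -9)

(-5, 4, -9)


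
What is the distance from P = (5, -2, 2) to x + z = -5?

distance = |a·x₀ + b·y₀ + c·z₀ - d| / √(a² + b² + c²)
  = |1·5 + 0·(-2) + 1·2 - (-5)| / √(1² + 0² + 1²)
  = |5 + 0 + 2 + 5| / √(1 + 0 + 1)
  = |12| / √2
  = 12 / 1.414
  ≈ 8.485

8.485


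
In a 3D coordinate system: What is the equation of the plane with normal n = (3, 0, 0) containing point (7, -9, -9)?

The plane through P with normal n = (a, b, c) satisfies n·(r - P) = 0,
i.e. ax + by + cz = a·x₀ + b·y₀ + c·z₀.
d = 3·7 + 0·(-9) + 0·(-9)
  = 21 + 0 + 0
  = 21
Equation: 3x = 21

3x = 21


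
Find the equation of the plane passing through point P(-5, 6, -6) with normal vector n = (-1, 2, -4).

The plane through P with normal n = (a, b, c) satisfies n·(r - P) = 0,
i.e. ax + by + cz = a·x₀ + b·y₀ + c·z₀.
d = (-1)·(-5) + 2·6 + (-4)·(-6)
  = 5 + 12 + 24
  = 41
Equation: -x + 2y - 4z = 41

-x + 2y - 4z = 41


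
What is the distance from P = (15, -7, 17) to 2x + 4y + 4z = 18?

distance = |a·x₀ + b·y₀ + c·z₀ - d| / √(a² + b² + c²)
  = |2·15 + 4·(-7) + 4·17 - 18| / √(2² + 4² + 4²)
  = |30 - 28 + 68 - 18| / √(4 + 16 + 16)
  = |52| / √36
  = 52 / 6
  ≈ 8.667

8.667


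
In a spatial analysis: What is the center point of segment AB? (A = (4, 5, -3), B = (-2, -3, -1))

M = ((x₁+x₂)/2, (y₁+y₂)/2, (z₁+z₂)/2)
  = ((4 - 2)/2, (5 - 3)/2, (-3 - 1)/2)
  = (2/2, 2/2, -4/2)
  = (1, 1, -2)

(1, 1, -2)


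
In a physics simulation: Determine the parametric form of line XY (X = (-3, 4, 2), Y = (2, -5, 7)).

Direction vector d = Y - X = (2 + 3, -5 - 4, 7 - 2) = (5, -9, 5)
Parametric form r = X + t·d:
x = -3 + 5t, y = 4 - 9t, z = 2 + 5t

x = -3 + 5t, y = 4 - 9t, z = 2 + 5t


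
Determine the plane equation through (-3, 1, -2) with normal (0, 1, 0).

The plane through P with normal n = (a, b, c) satisfies n·(r - P) = 0,
i.e. ax + by + cz = a·x₀ + b·y₀ + c·z₀.
d = 0·(-3) + 1·1 + 0·(-2)
  = 0 + 1 + 0
  = 1
Equation: y = 1

y = 1


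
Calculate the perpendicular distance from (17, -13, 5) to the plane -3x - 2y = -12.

distance = |a·x₀ + b·y₀ + c·z₀ - d| / √(a² + b² + c²)
  = |(-3)·17 + (-2)·(-13) + 0·5 - (-12)| / √((-3)² + (-2)² + 0²)
  = |-51 + 26 + 0 + 12| / √(9 + 4 + 0)
  = |-13| / √13
  = 13 / 3.606
  ≈ 3.606

3.606


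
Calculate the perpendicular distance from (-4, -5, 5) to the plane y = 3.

distance = |a·x₀ + b·y₀ + c·z₀ - d| / √(a² + b² + c²)
  = |0·(-4) + 1·(-5) + 0·5 - 3| / √(0² + 1² + 0²)
  = |0 - 5 + 0 - 3| / √(0 + 1 + 0)
  = |-8| / √1
  = 8 / 1
  ≈ 8

8


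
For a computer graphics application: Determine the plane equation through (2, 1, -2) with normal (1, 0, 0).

The plane through P with normal n = (a, b, c) satisfies n·(r - P) = 0,
i.e. ax + by + cz = a·x₀ + b·y₀ + c·z₀.
d = 1·2 + 0·1 + 0·(-2)
  = 2 + 0 + 0
  = 2
Equation: x = 2

x = 2


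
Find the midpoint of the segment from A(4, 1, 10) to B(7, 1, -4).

M = ((x₁+x₂)/2, (y₁+y₂)/2, (z₁+z₂)/2)
  = ((4 + 7)/2, (1 + 1)/2, (10 - 4)/2)
  = (11/2, 2/2, 6/2)
  = (5.5, 1, 3)

(5.5, 1, 3)


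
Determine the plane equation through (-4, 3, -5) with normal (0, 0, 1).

The plane through P with normal n = (a, b, c) satisfies n·(r - P) = 0,
i.e. ax + by + cz = a·x₀ + b·y₀ + c·z₀.
d = 0·(-4) + 0·3 + 1·(-5)
  = 0 + 0 - 5
  = -5
Equation: z = -5

z = -5


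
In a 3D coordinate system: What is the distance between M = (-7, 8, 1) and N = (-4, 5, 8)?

d = √[(x₂-x₁)² + (y₂-y₁)² + (z₂-z₁)²]
  = √[3² + (-3)² + 7²]
  = √[9 + 9 + 49]
  = √67
  ≈ 8.185

8.185


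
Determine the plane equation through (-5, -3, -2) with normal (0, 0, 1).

The plane through P with normal n = (a, b, c) satisfies n·(r - P) = 0,
i.e. ax + by + cz = a·x₀ + b·y₀ + c·z₀.
d = 0·(-5) + 0·(-3) + 1·(-2)
  = 0 + 0 - 2
  = -2
Equation: z = -2

z = -2


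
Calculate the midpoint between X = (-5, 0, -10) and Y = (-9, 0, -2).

M = ((x₁+x₂)/2, (y₁+y₂)/2, (z₁+z₂)/2)
  = ((-5 - 9)/2, (0 + 0)/2, (-10 - 2)/2)
  = (-14/2, 0/2, -12/2)
  = (-7, 0, -6)

(-7, 0, -6)


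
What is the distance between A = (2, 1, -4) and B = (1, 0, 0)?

d = √[(x₂-x₁)² + (y₂-y₁)² + (z₂-z₁)²]
  = √[(-1)² + (-1)² + 4²]
  = √[1 + 1 + 16]
  = √18
  ≈ 4.243

4.243


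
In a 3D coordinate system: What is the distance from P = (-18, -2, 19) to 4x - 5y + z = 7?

distance = |a·x₀ + b·y₀ + c·z₀ - d| / √(a² + b² + c²)
  = |4·(-18) + (-5)·(-2) + 1·19 - 7| / √(4² + (-5)² + 1²)
  = |-72 + 10 + 19 - 7| / √(16 + 25 + 1)
  = |-50| / √42
  = 50 / 6.481
  ≈ 7.715

7.715


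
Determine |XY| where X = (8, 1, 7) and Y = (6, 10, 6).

d = √[(x₂-x₁)² + (y₂-y₁)² + (z₂-z₁)²]
  = √[(-2)² + 9² + (-1)²]
  = √[4 + 81 + 1]
  = √86
  ≈ 9.274

9.274


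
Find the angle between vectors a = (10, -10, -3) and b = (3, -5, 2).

a·b = 10·3 + (-10)·(-5) + (-3)·2 = 30 + 50 - 6 = 74
|a| = √(10² + (-10)² + (-3)²) = √209 ≈ 14.46
|b| = √(3² + (-5)² + 2²) = √38 ≈ 6.164
cos θ = (a·b)/(|a||b|) = 74/(14.46·6.164) ≈ 0.8304
θ = arccos(0.8304) ≈ 33.86°

33.86°


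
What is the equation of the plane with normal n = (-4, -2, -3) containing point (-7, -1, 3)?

The plane through P with normal n = (a, b, c) satisfies n·(r - P) = 0,
i.e. ax + by + cz = a·x₀ + b·y₀ + c·z₀.
d = (-4)·(-7) + (-2)·(-1) + (-3)·3
  = 28 + 2 - 9
  = 21
Equation: -4x - 2y - 3z = 21

-4x - 2y - 3z = 21


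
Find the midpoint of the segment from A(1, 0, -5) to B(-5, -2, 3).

M = ((x₁+x₂)/2, (y₁+y₂)/2, (z₁+z₂)/2)
  = ((1 - 5)/2, (0 - 2)/2, (-5 + 3)/2)
  = (-4/2, -2/2, -2/2)
  = (-2, -1, -1)

(-2, -1, -1)


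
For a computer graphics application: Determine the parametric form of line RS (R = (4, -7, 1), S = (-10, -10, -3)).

Direction vector d = S - R = (-10 - 4, -10 + 7, -3 - 1) = (-14, -3, -4)
Parametric form r = R + t·d:
x = 4 - 14t, y = -7 - 3t, z = 1 - 4t

x = 4 - 14t, y = -7 - 3t, z = 1 - 4t


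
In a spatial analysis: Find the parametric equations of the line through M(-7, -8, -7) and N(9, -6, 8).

Direction vector d = N - M = (9 + 7, -6 + 8, 8 + 7) = (16, 2, 15)
Parametric form r = M + t·d:
x = -7 + 16t, y = -8 + 2t, z = -7 + 15t

x = -7 + 16t, y = -8 + 2t, z = -7 + 15t


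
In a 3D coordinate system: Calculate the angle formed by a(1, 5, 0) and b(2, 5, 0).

a·b = 1·2 + 5·5 + 0·0 = 2 + 25 + 0 = 27
|a| = √(1² + 5² + 0²) = √26 ≈ 5.099
|b| = √(2² + 5² + 0²) = √29 ≈ 5.385
cos θ = (a·b)/(|a||b|) = 27/(5.099·5.385) ≈ 0.9833
θ = arccos(0.9833) ≈ 10.49°

10.49°


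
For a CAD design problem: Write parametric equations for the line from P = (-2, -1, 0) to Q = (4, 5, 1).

Direction vector d = Q - P = (4 + 2, 5 + 1, 1 + 0) = (6, 6, 1)
Parametric form r = P + t·d:
x = -2 + 6t, y = -1 + 6t, z = 0 + t

x = -2 + 6t, y = -1 + 6t, z = 0 + t


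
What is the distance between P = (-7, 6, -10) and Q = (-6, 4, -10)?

d = √[(x₂-x₁)² + (y₂-y₁)² + (z₂-z₁)²]
  = √[1² + (-2)² + 0²]
  = √[1 + 4 + 0]
  = √5
  ≈ 2.236

2.236


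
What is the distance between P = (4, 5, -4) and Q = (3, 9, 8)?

d = √[(x₂-x₁)² + (y₂-y₁)² + (z₂-z₁)²]
  = √[(-1)² + 4² + 12²]
  = √[1 + 16 + 144]
  = √161
  ≈ 12.69

12.69


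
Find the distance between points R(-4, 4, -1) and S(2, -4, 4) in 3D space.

d = √[(x₂-x₁)² + (y₂-y₁)² + (z₂-z₁)²]
  = √[6² + (-8)² + 5²]
  = √[36 + 64 + 25]
  = √125
  ≈ 11.18

11.18


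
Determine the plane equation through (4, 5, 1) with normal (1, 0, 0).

The plane through P with normal n = (a, b, c) satisfies n·(r - P) = 0,
i.e. ax + by + cz = a·x₀ + b·y₀ + c·z₀.
d = 1·4 + 0·5 + 0·1
  = 4 + 0 + 0
  = 4
Equation: x = 4

x = 4


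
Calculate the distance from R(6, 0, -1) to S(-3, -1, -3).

d = √[(x₂-x₁)² + (y₂-y₁)² + (z₂-z₁)²]
  = √[(-9)² + (-1)² + (-2)²]
  = √[81 + 1 + 4]
  = √86
  ≈ 9.274

9.274


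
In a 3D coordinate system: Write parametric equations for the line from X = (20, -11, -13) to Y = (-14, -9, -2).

Direction vector d = Y - X = (-14 - 20, -9 + 11, -2 + 13) = (-34, 2, 11)
Parametric form r = X + t·d:
x = 20 - 34t, y = -11 + 2t, z = -13 + 11t

x = 20 - 34t, y = -11 + 2t, z = -13 + 11t


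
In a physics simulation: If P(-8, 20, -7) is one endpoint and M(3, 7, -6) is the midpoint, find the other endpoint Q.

Q = 2M - P
  = (2·3 - (-8), 2·7 - 20, 2·(-6) - (-7))
  = (6 + 8, 14 - 20, -12 + 7)
  = (14, -6, -5)

(14, -6, -5)


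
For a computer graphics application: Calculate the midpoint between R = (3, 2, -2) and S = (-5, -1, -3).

M = ((x₁+x₂)/2, (y₁+y₂)/2, (z₁+z₂)/2)
  = ((3 - 5)/2, (2 - 1)/2, (-2 - 3)/2)
  = (-2/2, 1/2, -5/2)
  = (-1, 0.5, -2.5)

(-1, 0.5, -2.5)


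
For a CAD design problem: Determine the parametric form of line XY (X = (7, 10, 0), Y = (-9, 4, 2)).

Direction vector d = Y - X = (-9 - 7, 4 - 10, 2 + 0) = (-16, -6, 2)
Parametric form r = X + t·d:
x = 7 - 16t, y = 10 - 6t, z = 0 + 2t

x = 7 - 16t, y = 10 - 6t, z = 0 + 2t


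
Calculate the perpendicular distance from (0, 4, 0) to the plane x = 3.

distance = |a·x₀ + b·y₀ + c·z₀ - d| / √(a² + b² + c²)
  = |1·0 + 0·4 + 0·0 - 3| / √(1² + 0² + 0²)
  = |0 + 0 + 0 - 3| / √(1 + 0 + 0)
  = |-3| / √1
  = 3 / 1
  ≈ 3

3


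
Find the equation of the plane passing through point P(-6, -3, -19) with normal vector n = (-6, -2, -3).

The plane through P with normal n = (a, b, c) satisfies n·(r - P) = 0,
i.e. ax + by + cz = a·x₀ + b·y₀ + c·z₀.
d = (-6)·(-6) + (-2)·(-3) + (-3)·(-19)
  = 36 + 6 + 57
  = 99
Equation: -6x - 2y - 3z = 99

-6x - 2y - 3z = 99


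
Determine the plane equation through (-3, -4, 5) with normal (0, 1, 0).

The plane through P with normal n = (a, b, c) satisfies n·(r - P) = 0,
i.e. ax + by + cz = a·x₀ + b·y₀ + c·z₀.
d = 0·(-3) + 1·(-4) + 0·5
  = 0 - 4 + 0
  = -4
Equation: y = -4

y = -4


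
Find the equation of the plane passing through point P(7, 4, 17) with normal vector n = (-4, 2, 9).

The plane through P with normal n = (a, b, c) satisfies n·(r - P) = 0,
i.e. ax + by + cz = a·x₀ + b·y₀ + c·z₀.
d = (-4)·7 + 2·4 + 9·17
  = -28 + 8 + 153
  = 133
Equation: -4x + 2y + 9z = 133

-4x + 2y + 9z = 133


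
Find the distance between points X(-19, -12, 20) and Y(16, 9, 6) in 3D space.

d = √[(x₂-x₁)² + (y₂-y₁)² + (z₂-z₁)²]
  = √[35² + 21² + (-14)²]
  = √[1225 + 441 + 196]
  = √1862
  ≈ 43.15

43.15


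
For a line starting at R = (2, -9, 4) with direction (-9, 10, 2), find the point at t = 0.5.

P(t) = R + t·d
  = (2 + (-9)·0.5, -9 + 10·0.5, 4 + 2·0.5)
  = (2 - 4.5, -9 + 5, 4 + 1)
  = (-2.5, -4, 5)

(-2.5, -4, 5)


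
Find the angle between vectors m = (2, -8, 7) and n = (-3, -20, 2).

m·n = 2·(-3) + (-8)·(-20) + 7·2 = -6 + 160 + 14 = 168
|m| = √(2² + (-8)² + 7²) = √117 ≈ 10.82
|n| = √((-3)² + (-20)² + 2²) = √413 ≈ 20.32
cos θ = (m·n)/(|m||n|) = 168/(10.82·20.32) ≈ 0.7643
θ = arccos(0.7643) ≈ 40.16°

40.16°


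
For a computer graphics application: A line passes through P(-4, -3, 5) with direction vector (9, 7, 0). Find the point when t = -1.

P(t) = P + t·d
  = (-4 + 9·(-1), -3 + 7·(-1), 5 + 0·(-1))
  = (-4 - 9, -3 - 7, 5 + 0)
  = (-13, -10, 5)

(-13, -10, 5)


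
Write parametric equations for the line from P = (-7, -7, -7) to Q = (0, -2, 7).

Direction vector d = Q - P = (0 + 7, -2 + 7, 7 + 7) = (7, 5, 14)
Parametric form r = P + t·d:
x = -7 + 7t, y = -7 + 5t, z = -7 + 14t

x = -7 + 7t, y = -7 + 5t, z = -7 + 14t


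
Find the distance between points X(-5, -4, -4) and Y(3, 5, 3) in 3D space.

d = √[(x₂-x₁)² + (y₂-y₁)² + (z₂-z₁)²]
  = √[8² + 9² + 7²]
  = √[64 + 81 + 49]
  = √194
  ≈ 13.93

13.93


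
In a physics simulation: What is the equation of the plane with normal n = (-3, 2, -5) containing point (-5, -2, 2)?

The plane through P with normal n = (a, b, c) satisfies n·(r - P) = 0,
i.e. ax + by + cz = a·x₀ + b·y₀ + c·z₀.
d = (-3)·(-5) + 2·(-2) + (-5)·2
  = 15 - 4 - 10
  = 1
Equation: -3x + 2y - 5z = 1

-3x + 2y - 5z = 1


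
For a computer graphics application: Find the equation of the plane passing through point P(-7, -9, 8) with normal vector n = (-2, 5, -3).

The plane through P with normal n = (a, b, c) satisfies n·(r - P) = 0,
i.e. ax + by + cz = a·x₀ + b·y₀ + c·z₀.
d = (-2)·(-7) + 5·(-9) + (-3)·8
  = 14 - 45 - 24
  = -55
Equation: -2x + 5y - 3z = -55

-2x + 5y - 3z = -55


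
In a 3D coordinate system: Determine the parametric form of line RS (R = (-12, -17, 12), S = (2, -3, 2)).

Direction vector d = S - R = (2 + 12, -3 + 17, 2 - 12) = (14, 14, -10)
Parametric form r = R + t·d:
x = -12 + 14t, y = -17 + 14t, z = 12 - 10t

x = -12 + 14t, y = -17 + 14t, z = 12 - 10t


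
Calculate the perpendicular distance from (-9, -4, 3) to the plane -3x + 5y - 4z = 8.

distance = |a·x₀ + b·y₀ + c·z₀ - d| / √(a² + b² + c²)
  = |(-3)·(-9) + 5·(-4) + (-4)·3 - 8| / √((-3)² + 5² + (-4)²)
  = |27 - 20 - 12 - 8| / √(9 + 25 + 16)
  = |-13| / √50
  = 13 / 7.071
  ≈ 1.838

1.838


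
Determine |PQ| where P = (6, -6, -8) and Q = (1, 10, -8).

d = √[(x₂-x₁)² + (y₂-y₁)² + (z₂-z₁)²]
  = √[(-5)² + 16² + 0²]
  = √[25 + 256 + 0]
  = √281
  ≈ 16.76

16.76


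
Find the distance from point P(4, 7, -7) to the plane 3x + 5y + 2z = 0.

distance = |a·x₀ + b·y₀ + c·z₀ - d| / √(a² + b² + c²)
  = |3·4 + 5·7 + 2·(-7) - 0| / √(3² + 5² + 2²)
  = |12 + 35 - 14 + 0| / √(9 + 25 + 4)
  = |33| / √38
  = 33 / 6.164
  ≈ 5.353

5.353


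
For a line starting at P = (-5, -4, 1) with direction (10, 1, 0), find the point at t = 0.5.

P(t) = P + t·d
  = (-5 + 10·0.5, -4 + 1·0.5, 1 + 0·0.5)
  = (-5 + 5, -4 + 0.5, 1 + 0)
  = (0, -3.5, 1)

(0, -3.5, 1)


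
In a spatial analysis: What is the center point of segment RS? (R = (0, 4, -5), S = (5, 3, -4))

M = ((x₁+x₂)/2, (y₁+y₂)/2, (z₁+z₂)/2)
  = ((0 + 5)/2, (4 + 3)/2, (-5 - 4)/2)
  = (5/2, 7/2, -9/2)
  = (2.5, 3.5, -4.5)

(2.5, 3.5, -4.5)


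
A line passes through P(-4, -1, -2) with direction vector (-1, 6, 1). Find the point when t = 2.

P(t) = P + t·d
  = (-4 + (-1)·2, -1 + 6·2, -2 + 1·2)
  = (-4 - 2, -1 + 12, -2 + 2)
  = (-6, 11, 0)

(-6, 11, 0)


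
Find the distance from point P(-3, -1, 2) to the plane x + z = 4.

distance = |a·x₀ + b·y₀ + c·z₀ - d| / √(a² + b² + c²)
  = |1·(-3) + 0·(-1) + 1·2 - 4| / √(1² + 0² + 1²)
  = |-3 + 0 + 2 - 4| / √(1 + 0 + 1)
  = |-5| / √2
  = 5 / 1.414
  ≈ 3.536

3.536


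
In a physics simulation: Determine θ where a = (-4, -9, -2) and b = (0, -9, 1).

a·b = (-4)·0 + (-9)·(-9) + (-2)·1 = 0 + 81 - 2 = 79
|a| = √((-4)² + (-9)² + (-2)²) = √101 ≈ 10.05
|b| = √(0² + (-9)² + 1²) = √82 ≈ 9.055
cos θ = (a·b)/(|a||b|) = 79/(10.05·9.055) ≈ 0.8681
θ = arccos(0.8681) ≈ 29.76°

29.76°


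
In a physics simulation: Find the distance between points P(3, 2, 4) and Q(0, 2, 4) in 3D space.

d = √[(x₂-x₁)² + (y₂-y₁)² + (z₂-z₁)²]
  = √[(-3)² + 0² + 0²]
  = √[9 + 0 + 0]
  = √9
  ≈ 3

3


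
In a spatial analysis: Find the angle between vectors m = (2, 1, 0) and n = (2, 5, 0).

m·n = 2·2 + 1·5 + 0·0 = 4 + 5 + 0 = 9
|m| = √(2² + 1² + 0²) = √5 ≈ 2.236
|n| = √(2² + 5² + 0²) = √29 ≈ 5.385
cos θ = (m·n)/(|m||n|) = 9/(2.236·5.385) ≈ 0.7474
θ = arccos(0.7474) ≈ 41.63°

41.63°


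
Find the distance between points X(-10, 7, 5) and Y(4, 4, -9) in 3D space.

d = √[(x₂-x₁)² + (y₂-y₁)² + (z₂-z₁)²]
  = √[14² + (-3)² + (-14)²]
  = √[196 + 9 + 196]
  = √401
  ≈ 20.02

20.02


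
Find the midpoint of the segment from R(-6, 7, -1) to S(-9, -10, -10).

M = ((x₁+x₂)/2, (y₁+y₂)/2, (z₁+z₂)/2)
  = ((-6 - 9)/2, (7 - 10)/2, (-1 - 10)/2)
  = (-15/2, -3/2, -11/2)
  = (-7.5, -1.5, -5.5)

(-7.5, -1.5, -5.5)


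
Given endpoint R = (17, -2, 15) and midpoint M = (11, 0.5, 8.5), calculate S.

S = 2M - R
  = (2·11 - 17, 2·0.5 - (-2), 2·8.5 - 15)
  = (22 - 17, 1 + 2, 17 - 15)
  = (5, 3, 2)

(5, 3, 2)


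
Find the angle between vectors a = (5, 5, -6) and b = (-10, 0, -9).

a·b = 5·(-10) + 5·0 + (-6)·(-9) = -50 + 0 + 54 = 4
|a| = √(5² + 5² + (-6)²) = √86 ≈ 9.274
|b| = √((-10)² + 0² + (-9)²) = √181 ≈ 13.45
cos θ = (a·b)/(|a||b|) = 4/(9.274·13.45) ≈ 0.03206
θ = arccos(0.03206) ≈ 88.16°

88.16°


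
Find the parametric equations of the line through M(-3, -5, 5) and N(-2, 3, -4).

Direction vector d = N - M = (-2 + 3, 3 + 5, -4 - 5) = (1, 8, -9)
Parametric form r = M + t·d:
x = -3 + t, y = -5 + 8t, z = 5 - 9t

x = -3 + t, y = -5 + 8t, z = 5 - 9t


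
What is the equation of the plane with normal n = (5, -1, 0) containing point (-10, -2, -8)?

The plane through P with normal n = (a, b, c) satisfies n·(r - P) = 0,
i.e. ax + by + cz = a·x₀ + b·y₀ + c·z₀.
d = 5·(-10) + (-1)·(-2) + 0·(-8)
  = -50 + 2 + 0
  = -48
Equation: 5x - y = -48

5x - y = -48


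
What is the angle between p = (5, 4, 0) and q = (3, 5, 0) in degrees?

p·q = 5·3 + 4·5 + 0·0 = 15 + 20 + 0 = 35
|p| = √(5² + 4² + 0²) = √41 ≈ 6.403
|q| = √(3² + 5² + 0²) = √34 ≈ 5.831
cos θ = (p·q)/(|p||q|) = 35/(6.403·5.831) ≈ 0.9374
θ = arccos(0.9374) ≈ 20.38°

20.38°


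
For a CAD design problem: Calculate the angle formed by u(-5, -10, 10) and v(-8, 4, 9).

u·v = (-5)·(-8) + (-10)·4 + 10·9 = 40 - 40 + 90 = 90
|u| = √((-5)² + (-10)² + 10²) = √225 ≈ 15
|v| = √((-8)² + 4² + 9²) = √161 ≈ 12.69
cos θ = (u·v)/(|u||v|) = 90/(15·12.69) ≈ 0.4729
θ = arccos(0.4729) ≈ 61.78°

61.78°


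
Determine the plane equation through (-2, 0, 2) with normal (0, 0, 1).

The plane through P with normal n = (a, b, c) satisfies n·(r - P) = 0,
i.e. ax + by + cz = a·x₀ + b·y₀ + c·z₀.
d = 0·(-2) + 0·0 + 1·2
  = 0 + 0 + 2
  = 2
Equation: z = 2

z = 2


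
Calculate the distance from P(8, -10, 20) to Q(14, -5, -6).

d = √[(x₂-x₁)² + (y₂-y₁)² + (z₂-z₁)²]
  = √[6² + 5² + (-26)²]
  = √[36 + 25 + 676]
  = √737
  ≈ 27.15

27.15


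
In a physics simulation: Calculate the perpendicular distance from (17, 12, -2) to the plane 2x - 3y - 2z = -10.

distance = |a·x₀ + b·y₀ + c·z₀ - d| / √(a² + b² + c²)
  = |2·17 + (-3)·12 + (-2)·(-2) - (-10)| / √(2² + (-3)² + (-2)²)
  = |34 - 36 + 4 + 10| / √(4 + 9 + 4)
  = |12| / √17
  = 12 / 4.123
  ≈ 2.91

2.91


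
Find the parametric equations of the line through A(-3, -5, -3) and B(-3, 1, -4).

Direction vector d = B - A = (-3 + 3, 1 + 5, -4 + 3) = (0, 6, -1)
Parametric form r = A + t·d:
x = -3, y = -5 + 6t, z = -3 - t

x = -3, y = -5 + 6t, z = -3 - t


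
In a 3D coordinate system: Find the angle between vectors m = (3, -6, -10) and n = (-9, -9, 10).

m·n = 3·(-9) + (-6)·(-9) + (-10)·10 = -27 + 54 - 100 = -73
|m| = √(3² + (-6)² + (-10)²) = √145 ≈ 12.04
|n| = √((-9)² + (-9)² + 10²) = √262 ≈ 16.19
cos θ = (m·n)/(|m||n|) = -73/(12.04·16.19) ≈ -0.3745
θ = arccos(-0.3745) ≈ 112°

112°


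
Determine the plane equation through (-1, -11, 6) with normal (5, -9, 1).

The plane through P with normal n = (a, b, c) satisfies n·(r - P) = 0,
i.e. ax + by + cz = a·x₀ + b·y₀ + c·z₀.
d = 5·(-1) + (-9)·(-11) + 1·6
  = -5 + 99 + 6
  = 100
Equation: 5x - 9y + z = 100

5x - 9y + z = 100


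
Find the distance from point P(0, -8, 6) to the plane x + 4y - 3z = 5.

distance = |a·x₀ + b·y₀ + c·z₀ - d| / √(a² + b² + c²)
  = |1·0 + 4·(-8) + (-3)·6 - 5| / √(1² + 4² + (-3)²)
  = |0 - 32 - 18 - 5| / √(1 + 16 + 9)
  = |-55| / √26
  = 55 / 5.099
  ≈ 10.79

10.79


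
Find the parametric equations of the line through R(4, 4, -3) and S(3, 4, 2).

Direction vector d = S - R = (3 - 4, 4 - 4, 2 + 3) = (-1, 0, 5)
Parametric form r = R + t·d:
x = 4 - t, y = 4, z = -3 + 5t

x = 4 - t, y = 4, z = -3 + 5t


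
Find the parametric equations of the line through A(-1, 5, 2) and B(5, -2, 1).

Direction vector d = B - A = (5 + 1, -2 - 5, 1 - 2) = (6, -7, -1)
Parametric form r = A + t·d:
x = -1 + 6t, y = 5 - 7t, z = 2 - t

x = -1 + 6t, y = 5 - 7t, z = 2 - t


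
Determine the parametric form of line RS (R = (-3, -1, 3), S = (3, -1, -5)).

Direction vector d = S - R = (3 + 3, -1 + 1, -5 - 3) = (6, 0, -8)
Parametric form r = R + t·d:
x = -3 + 6t, y = -1, z = 3 - 8t

x = -3 + 6t, y = -1, z = 3 - 8t


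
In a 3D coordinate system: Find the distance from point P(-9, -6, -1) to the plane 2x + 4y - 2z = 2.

distance = |a·x₀ + b·y₀ + c·z₀ - d| / √(a² + b² + c²)
  = |2·(-9) + 4·(-6) + (-2)·(-1) - 2| / √(2² + 4² + (-2)²)
  = |-18 - 24 + 2 - 2| / √(4 + 16 + 4)
  = |-42| / √24
  = 42 / 4.899
  ≈ 8.573

8.573


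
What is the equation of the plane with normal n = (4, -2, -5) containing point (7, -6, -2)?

The plane through P with normal n = (a, b, c) satisfies n·(r - P) = 0,
i.e. ax + by + cz = a·x₀ + b·y₀ + c·z₀.
d = 4·7 + (-2)·(-6) + (-5)·(-2)
  = 28 + 12 + 10
  = 50
Equation: 4x - 2y - 5z = 50

4x - 2y - 5z = 50


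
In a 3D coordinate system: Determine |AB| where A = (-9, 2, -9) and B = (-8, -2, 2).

d = √[(x₂-x₁)² + (y₂-y₁)² + (z₂-z₁)²]
  = √[1² + (-4)² + 11²]
  = √[1 + 16 + 121]
  = √138
  ≈ 11.75

11.75


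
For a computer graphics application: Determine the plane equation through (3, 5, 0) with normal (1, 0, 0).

The plane through P with normal n = (a, b, c) satisfies n·(r - P) = 0,
i.e. ax + by + cz = a·x₀ + b·y₀ + c·z₀.
d = 1·3 + 0·5 + 0·0
  = 3 + 0 + 0
  = 3
Equation: x = 3

x = 3


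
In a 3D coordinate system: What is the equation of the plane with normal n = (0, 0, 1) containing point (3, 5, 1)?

The plane through P with normal n = (a, b, c) satisfies n·(r - P) = 0,
i.e. ax + by + cz = a·x₀ + b·y₀ + c·z₀.
d = 0·3 + 0·5 + 1·1
  = 0 + 0 + 1
  = 1
Equation: z = 1

z = 1


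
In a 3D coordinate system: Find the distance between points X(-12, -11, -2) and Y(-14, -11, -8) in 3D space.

d = √[(x₂-x₁)² + (y₂-y₁)² + (z₂-z₁)²]
  = √[(-2)² + 0² + (-6)²]
  = √[4 + 0 + 36]
  = √40
  ≈ 6.325

6.325


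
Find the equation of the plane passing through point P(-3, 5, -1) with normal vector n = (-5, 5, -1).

The plane through P with normal n = (a, b, c) satisfies n·(r - P) = 0,
i.e. ax + by + cz = a·x₀ + b·y₀ + c·z₀.
d = (-5)·(-3) + 5·5 + (-1)·(-1)
  = 15 + 25 + 1
  = 41
Equation: -5x + 5y - z = 41

-5x + 5y - z = 41


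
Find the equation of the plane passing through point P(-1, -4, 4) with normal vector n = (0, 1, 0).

The plane through P with normal n = (a, b, c) satisfies n·(r - P) = 0,
i.e. ax + by + cz = a·x₀ + b·y₀ + c·z₀.
d = 0·(-1) + 1·(-4) + 0·4
  = 0 - 4 + 0
  = -4
Equation: y = -4

y = -4


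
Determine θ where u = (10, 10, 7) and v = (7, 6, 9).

u·v = 10·7 + 10·6 + 7·9 = 70 + 60 + 63 = 193
|u| = √(10² + 10² + 7²) = √249 ≈ 15.78
|v| = √(7² + 6² + 9²) = √166 ≈ 12.88
cos θ = (u·v)/(|u||v|) = 193/(15.78·12.88) ≈ 0.9493
θ = arccos(0.9493) ≈ 18.32°

18.32°


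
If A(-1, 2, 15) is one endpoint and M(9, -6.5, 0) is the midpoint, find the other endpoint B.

B = 2M - A
  = (2·9 - (-1), 2·(-6.5) - 2, 2·0 - 15)
  = (18 + 1, -13 - 2, 0 - 15)
  = (19, -15, -15)

(19, -15, -15)


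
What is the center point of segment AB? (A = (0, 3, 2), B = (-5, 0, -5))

M = ((x₁+x₂)/2, (y₁+y₂)/2, (z₁+z₂)/2)
  = ((0 - 5)/2, (3 + 0)/2, (2 - 5)/2)
  = (-5/2, 3/2, -3/2)
  = (-2.5, 1.5, -1.5)

(-2.5, 1.5, -1.5)


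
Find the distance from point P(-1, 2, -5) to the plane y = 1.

distance = |a·x₀ + b·y₀ + c·z₀ - d| / √(a² + b² + c²)
  = |0·(-1) + 1·2 + 0·(-5) - 1| / √(0² + 1² + 0²)
  = |0 + 2 + 0 - 1| / √(0 + 1 + 0)
  = |1| / √1
  = 1 / 1
  ≈ 1

1


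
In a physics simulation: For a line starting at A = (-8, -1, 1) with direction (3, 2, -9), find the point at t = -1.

P(t) = A + t·d
  = (-8 + 3·(-1), -1 + 2·(-1), 1 + (-9)·(-1))
  = (-8 - 3, -1 - 2, 1 + 9)
  = (-11, -3, 10)

(-11, -3, 10)


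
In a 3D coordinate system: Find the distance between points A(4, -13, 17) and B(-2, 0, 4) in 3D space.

d = √[(x₂-x₁)² + (y₂-y₁)² + (z₂-z₁)²]
  = √[(-6)² + 13² + (-13)²]
  = √[36 + 169 + 169]
  = √374
  ≈ 19.34

19.34


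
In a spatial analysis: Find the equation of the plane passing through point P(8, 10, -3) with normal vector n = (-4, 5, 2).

The plane through P with normal n = (a, b, c) satisfies n·(r - P) = 0,
i.e. ax + by + cz = a·x₀ + b·y₀ + c·z₀.
d = (-4)·8 + 5·10 + 2·(-3)
  = -32 + 50 - 6
  = 12
Equation: -4x + 5y + 2z = 12

-4x + 5y + 2z = 12


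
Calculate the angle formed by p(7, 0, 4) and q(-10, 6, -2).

p·q = 7·(-10) + 0·6 + 4·(-2) = -70 + 0 - 8 = -78
|p| = √(7² + 0² + 4²) = √65 ≈ 8.062
|q| = √((-10)² + 6² + (-2)²) = √140 ≈ 11.83
cos θ = (p·q)/(|p||q|) = -78/(8.062·11.83) ≈ -0.8177
θ = arccos(-0.8177) ≈ 144.9°

144.9°


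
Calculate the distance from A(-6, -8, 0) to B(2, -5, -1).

d = √[(x₂-x₁)² + (y₂-y₁)² + (z₂-z₁)²]
  = √[8² + 3² + (-1)²]
  = √[64 + 9 + 1]
  = √74
  ≈ 8.602

8.602


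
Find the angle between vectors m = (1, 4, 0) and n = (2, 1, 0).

m·n = 1·2 + 4·1 + 0·0 = 2 + 4 + 0 = 6
|m| = √(1² + 4² + 0²) = √17 ≈ 4.123
|n| = √(2² + 1² + 0²) = √5 ≈ 2.236
cos θ = (m·n)/(|m||n|) = 6/(4.123·2.236) ≈ 0.6508
θ = arccos(0.6508) ≈ 49.4°

49.4°


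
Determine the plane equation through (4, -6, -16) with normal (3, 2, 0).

The plane through P with normal n = (a, b, c) satisfies n·(r - P) = 0,
i.e. ax + by + cz = a·x₀ + b·y₀ + c·z₀.
d = 3·4 + 2·(-6) + 0·(-16)
  = 12 - 12 + 0
  = 0
Equation: 3x + 2y = 0

3x + 2y = 0


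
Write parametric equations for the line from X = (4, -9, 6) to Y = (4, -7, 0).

Direction vector d = Y - X = (4 - 4, -7 + 9, 0 - 6) = (0, 2, -6)
Parametric form r = X + t·d:
x = 4, y = -9 + 2t, z = 6 - 6t

x = 4, y = -9 + 2t, z = 6 - 6t


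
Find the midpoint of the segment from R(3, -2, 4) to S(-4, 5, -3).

M = ((x₁+x₂)/2, (y₁+y₂)/2, (z₁+z₂)/2)
  = ((3 - 4)/2, (-2 + 5)/2, (4 - 3)/2)
  = (-1/2, 3/2, 1/2)
  = (-0.5, 1.5, 0.5)

(-0.5, 1.5, 0.5)


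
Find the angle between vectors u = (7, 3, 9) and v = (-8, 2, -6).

u·v = 7·(-8) + 3·2 + 9·(-6) = -56 + 6 - 54 = -104
|u| = √(7² + 3² + 9²) = √139 ≈ 11.79
|v| = √((-8)² + 2² + (-6)²) = √104 ≈ 10.2
cos θ = (u·v)/(|u||v|) = -104/(11.79·10.2) ≈ -0.865
θ = arccos(-0.865) ≈ 149.9°

149.9°


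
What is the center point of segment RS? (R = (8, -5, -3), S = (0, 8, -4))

M = ((x₁+x₂)/2, (y₁+y₂)/2, (z₁+z₂)/2)
  = ((8 + 0)/2, (-5 + 8)/2, (-3 - 4)/2)
  = (8/2, 3/2, -7/2)
  = (4, 1.5, -3.5)

(4, 1.5, -3.5)


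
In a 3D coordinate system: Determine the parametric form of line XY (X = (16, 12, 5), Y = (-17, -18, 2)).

Direction vector d = Y - X = (-17 - 16, -18 - 12, 2 - 5) = (-33, -30, -3)
Parametric form r = X + t·d:
x = 16 - 33t, y = 12 - 30t, z = 5 - 3t

x = 16 - 33t, y = 12 - 30t, z = 5 - 3t


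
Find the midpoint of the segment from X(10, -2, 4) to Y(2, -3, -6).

M = ((x₁+x₂)/2, (y₁+y₂)/2, (z₁+z₂)/2)
  = ((10 + 2)/2, (-2 - 3)/2, (4 - 6)/2)
  = (12/2, -5/2, -2/2)
  = (6, -2.5, -1)

(6, -2.5, -1)


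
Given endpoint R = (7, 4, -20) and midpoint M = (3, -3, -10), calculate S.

S = 2M - R
  = (2·3 - 7, 2·(-3) - 4, 2·(-10) - (-20))
  = (6 - 7, -6 - 4, -20 + 20)
  = (-1, -10, 0)

(-1, -10, 0)


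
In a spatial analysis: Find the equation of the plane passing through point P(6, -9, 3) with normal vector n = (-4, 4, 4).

The plane through P with normal n = (a, b, c) satisfies n·(r - P) = 0,
i.e. ax + by + cz = a·x₀ + b·y₀ + c·z₀.
d = (-4)·6 + 4·(-9) + 4·3
  = -24 - 36 + 12
  = -48
Equation: -4x + 4y + 4z = -48

-4x + 4y + 4z = -48


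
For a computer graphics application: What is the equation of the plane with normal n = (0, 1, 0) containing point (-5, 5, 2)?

The plane through P with normal n = (a, b, c) satisfies n·(r - P) = 0,
i.e. ax + by + cz = a·x₀ + b·y₀ + c·z₀.
d = 0·(-5) + 1·5 + 0·2
  = 0 + 5 + 0
  = 5
Equation: y = 5

y = 5


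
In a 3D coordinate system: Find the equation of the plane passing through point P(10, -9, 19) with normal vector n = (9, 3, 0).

The plane through P with normal n = (a, b, c) satisfies n·(r - P) = 0,
i.e. ax + by + cz = a·x₀ + b·y₀ + c·z₀.
d = 9·10 + 3·(-9) + 0·19
  = 90 - 27 + 0
  = 63
Equation: 9x + 3y = 63

9x + 3y = 63


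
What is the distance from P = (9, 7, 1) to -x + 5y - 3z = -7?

distance = |a·x₀ + b·y₀ + c·z₀ - d| / √(a² + b² + c²)
  = |(-1)·9 + 5·7 + (-3)·1 - (-7)| / √((-1)² + 5² + (-3)²)
  = |-9 + 35 - 3 + 7| / √(1 + 25 + 9)
  = |30| / √35
  = 30 / 5.916
  ≈ 5.071

5.071


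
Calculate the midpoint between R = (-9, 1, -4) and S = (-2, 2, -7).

M = ((x₁+x₂)/2, (y₁+y₂)/2, (z₁+z₂)/2)
  = ((-9 - 2)/2, (1 + 2)/2, (-4 - 7)/2)
  = (-11/2, 3/2, -11/2)
  = (-5.5, 1.5, -5.5)

(-5.5, 1.5, -5.5)


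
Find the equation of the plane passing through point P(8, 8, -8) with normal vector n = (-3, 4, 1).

The plane through P with normal n = (a, b, c) satisfies n·(r - P) = 0,
i.e. ax + by + cz = a·x₀ + b·y₀ + c·z₀.
d = (-3)·8 + 4·8 + 1·(-8)
  = -24 + 32 - 8
  = 0
Equation: -3x + 4y + z = 0

-3x + 4y + z = 0


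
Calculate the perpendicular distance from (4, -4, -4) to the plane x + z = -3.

distance = |a·x₀ + b·y₀ + c·z₀ - d| / √(a² + b² + c²)
  = |1·4 + 0·(-4) + 1·(-4) - (-3)| / √(1² + 0² + 1²)
  = |4 + 0 - 4 + 3| / √(1 + 0 + 1)
  = |3| / √2
  = 3 / 1.414
  ≈ 2.121

2.121


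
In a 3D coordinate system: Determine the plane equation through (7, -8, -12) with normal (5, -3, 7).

The plane through P with normal n = (a, b, c) satisfies n·(r - P) = 0,
i.e. ax + by + cz = a·x₀ + b·y₀ + c·z₀.
d = 5·7 + (-3)·(-8) + 7·(-12)
  = 35 + 24 - 84
  = -25
Equation: 5x - 3y + 7z = -25

5x - 3y + 7z = -25


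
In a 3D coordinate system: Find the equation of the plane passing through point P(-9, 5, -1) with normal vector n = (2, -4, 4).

The plane through P with normal n = (a, b, c) satisfies n·(r - P) = 0,
i.e. ax + by + cz = a·x₀ + b·y₀ + c·z₀.
d = 2·(-9) + (-4)·5 + 4·(-1)
  = -18 - 20 - 4
  = -42
Equation: 2x - 4y + 4z = -42

2x - 4y + 4z = -42


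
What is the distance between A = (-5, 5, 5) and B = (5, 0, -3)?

d = √[(x₂-x₁)² + (y₂-y₁)² + (z₂-z₁)²]
  = √[10² + (-5)² + (-8)²]
  = √[100 + 25 + 64]
  = √189
  ≈ 13.75

13.75


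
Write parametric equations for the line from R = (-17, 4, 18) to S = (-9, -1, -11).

Direction vector d = S - R = (-9 + 17, -1 - 4, -11 - 18) = (8, -5, -29)
Parametric form r = R + t·d:
x = -17 + 8t, y = 4 - 5t, z = 18 - 29t

x = -17 + 8t, y = 4 - 5t, z = 18 - 29t


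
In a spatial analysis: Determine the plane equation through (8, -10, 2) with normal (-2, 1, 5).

The plane through P with normal n = (a, b, c) satisfies n·(r - P) = 0,
i.e. ax + by + cz = a·x₀ + b·y₀ + c·z₀.
d = (-2)·8 + 1·(-10) + 5·2
  = -16 - 10 + 10
  = -16
Equation: -2x + y + 5z = -16

-2x + y + 5z = -16


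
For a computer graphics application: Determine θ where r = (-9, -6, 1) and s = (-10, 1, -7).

r·s = (-9)·(-10) + (-6)·1 + 1·(-7) = 90 - 6 - 7 = 77
|r| = √((-9)² + (-6)² + 1²) = √118 ≈ 10.86
|s| = √((-10)² + 1² + (-7)²) = √150 ≈ 12.25
cos θ = (r·s)/(|r||s|) = 77/(10.86·12.25) ≈ 0.5788
θ = arccos(0.5788) ≈ 54.64°

54.64°


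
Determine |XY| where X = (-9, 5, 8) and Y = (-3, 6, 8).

d = √[(x₂-x₁)² + (y₂-y₁)² + (z₂-z₁)²]
  = √[6² + 1² + 0²]
  = √[36 + 1 + 0]
  = √37
  ≈ 6.083

6.083


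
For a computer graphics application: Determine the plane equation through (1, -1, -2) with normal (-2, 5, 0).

The plane through P with normal n = (a, b, c) satisfies n·(r - P) = 0,
i.e. ax + by + cz = a·x₀ + b·y₀ + c·z₀.
d = (-2)·1 + 5·(-1) + 0·(-2)
  = -2 - 5 + 0
  = -7
Equation: -2x + 5y = -7

-2x + 5y = -7


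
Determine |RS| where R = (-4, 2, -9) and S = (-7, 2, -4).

d = √[(x₂-x₁)² + (y₂-y₁)² + (z₂-z₁)²]
  = √[(-3)² + 0² + 5²]
  = √[9 + 0 + 25]
  = √34
  ≈ 5.831

5.831


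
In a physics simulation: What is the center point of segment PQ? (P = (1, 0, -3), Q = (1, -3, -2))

M = ((x₁+x₂)/2, (y₁+y₂)/2, (z₁+z₂)/2)
  = ((1 + 1)/2, (0 - 3)/2, (-3 - 2)/2)
  = (2/2, -3/2, -5/2)
  = (1, -1.5, -2.5)

(1, -1.5, -2.5)


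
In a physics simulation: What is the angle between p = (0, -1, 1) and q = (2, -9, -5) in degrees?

p·q = 0·2 + (-1)·(-9) + 1·(-5) = 0 + 9 - 5 = 4
|p| = √(0² + (-1)² + 1²) = √2 ≈ 1.414
|q| = √(2² + (-9)² + (-5)²) = √110 ≈ 10.49
cos θ = (p·q)/(|p||q|) = 4/(1.414·10.49) ≈ 0.2697
θ = arccos(0.2697) ≈ 74.35°

74.35°


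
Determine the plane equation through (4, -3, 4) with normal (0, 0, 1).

The plane through P with normal n = (a, b, c) satisfies n·(r - P) = 0,
i.e. ax + by + cz = a·x₀ + b·y₀ + c·z₀.
d = 0·4 + 0·(-3) + 1·4
  = 0 + 0 + 4
  = 4
Equation: z = 4

z = 4


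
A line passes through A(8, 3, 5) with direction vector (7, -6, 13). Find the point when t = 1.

P(t) = A + t·d
  = (8 + 7·1, 3 + (-6)·1, 5 + 13·1)
  = (8 + 7, 3 - 6, 5 + 13)
  = (15, -3, 18)

(15, -3, 18)


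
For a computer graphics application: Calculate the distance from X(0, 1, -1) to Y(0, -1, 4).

d = √[(x₂-x₁)² + (y₂-y₁)² + (z₂-z₁)²]
  = √[0² + (-2)² + 5²]
  = √[0 + 4 + 25]
  = √29
  ≈ 5.385

5.385


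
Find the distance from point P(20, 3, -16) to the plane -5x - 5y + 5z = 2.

distance = |a·x₀ + b·y₀ + c·z₀ - d| / √(a² + b² + c²)
  = |(-5)·20 + (-5)·3 + 5·(-16) - 2| / √((-5)² + (-5)² + 5²)
  = |-100 - 15 - 80 - 2| / √(25 + 25 + 25)
  = |-197| / √75
  = 197 / 8.66
  ≈ 22.75

22.75


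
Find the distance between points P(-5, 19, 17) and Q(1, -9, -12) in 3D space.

d = √[(x₂-x₁)² + (y₂-y₁)² + (z₂-z₁)²]
  = √[6² + (-28)² + (-29)²]
  = √[36 + 784 + 841]
  = √1661
  ≈ 40.76

40.76


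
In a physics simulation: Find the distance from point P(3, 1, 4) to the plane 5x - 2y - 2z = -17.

distance = |a·x₀ + b·y₀ + c·z₀ - d| / √(a² + b² + c²)
  = |5·3 + (-2)·1 + (-2)·4 - (-17)| / √(5² + (-2)² + (-2)²)
  = |15 - 2 - 8 + 17| / √(25 + 4 + 4)
  = |22| / √33
  = 22 / 5.745
  ≈ 3.83

3.83
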